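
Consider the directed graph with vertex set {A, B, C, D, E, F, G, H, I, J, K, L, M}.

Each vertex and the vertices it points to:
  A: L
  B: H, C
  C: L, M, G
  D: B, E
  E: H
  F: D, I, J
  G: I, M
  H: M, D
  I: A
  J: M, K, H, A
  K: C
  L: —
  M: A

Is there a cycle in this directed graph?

Yes

DFS with white/gray/black marking, starting from A:
A gray
  L gray
  L black
A black
B gray
  H gray
    M gray
      M→A: A black — skip
    M black
    D gray
      D→B: B is gray → back edge
Back edge found, so a cycle exists: B → H → D → B.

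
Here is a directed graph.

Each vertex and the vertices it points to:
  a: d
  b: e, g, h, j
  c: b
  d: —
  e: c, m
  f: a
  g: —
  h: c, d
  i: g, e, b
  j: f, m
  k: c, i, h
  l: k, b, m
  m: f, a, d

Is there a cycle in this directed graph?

Yes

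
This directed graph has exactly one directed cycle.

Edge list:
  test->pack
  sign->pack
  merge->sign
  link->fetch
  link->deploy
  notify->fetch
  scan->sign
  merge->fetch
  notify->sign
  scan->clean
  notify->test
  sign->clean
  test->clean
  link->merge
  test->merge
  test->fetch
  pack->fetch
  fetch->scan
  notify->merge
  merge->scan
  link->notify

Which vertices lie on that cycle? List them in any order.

pack, scan, sign, fetch

DFS with gray/black marking from fetch:
fetch gray
  scan gray
    clean gray
    clean black
    sign gray
      pack gray
        pack→fetch: fetch is gray → back edge
Back edge closes the cycle fetch → scan → sign → pack → fetch; its vertices are {pack, scan, sign, fetch}.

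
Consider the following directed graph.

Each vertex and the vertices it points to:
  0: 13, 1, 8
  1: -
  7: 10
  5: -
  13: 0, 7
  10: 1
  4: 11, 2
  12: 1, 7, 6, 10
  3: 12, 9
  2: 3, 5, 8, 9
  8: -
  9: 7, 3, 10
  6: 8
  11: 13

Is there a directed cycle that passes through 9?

Yes

9 is on a cycle iff 9 can reach itself via ≥1 edge.
9 → 3 → 9 — yes.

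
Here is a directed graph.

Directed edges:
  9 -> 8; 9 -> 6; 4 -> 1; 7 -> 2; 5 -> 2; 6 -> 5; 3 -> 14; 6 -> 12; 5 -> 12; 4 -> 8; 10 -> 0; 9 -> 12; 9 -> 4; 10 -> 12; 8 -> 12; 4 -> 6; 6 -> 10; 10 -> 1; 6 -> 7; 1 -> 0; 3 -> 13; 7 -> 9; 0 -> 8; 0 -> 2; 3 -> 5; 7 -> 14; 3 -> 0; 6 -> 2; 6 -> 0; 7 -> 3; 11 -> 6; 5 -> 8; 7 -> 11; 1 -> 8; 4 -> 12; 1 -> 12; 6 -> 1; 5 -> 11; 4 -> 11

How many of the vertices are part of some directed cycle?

7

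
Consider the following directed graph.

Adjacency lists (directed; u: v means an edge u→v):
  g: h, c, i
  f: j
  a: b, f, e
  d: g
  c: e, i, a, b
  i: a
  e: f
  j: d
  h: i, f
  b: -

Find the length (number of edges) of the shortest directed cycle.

For each vertex v, BFS finds the shortest path from v back to v.
The shortest such closed walk is j → d → g → h → f → j, length 5.

5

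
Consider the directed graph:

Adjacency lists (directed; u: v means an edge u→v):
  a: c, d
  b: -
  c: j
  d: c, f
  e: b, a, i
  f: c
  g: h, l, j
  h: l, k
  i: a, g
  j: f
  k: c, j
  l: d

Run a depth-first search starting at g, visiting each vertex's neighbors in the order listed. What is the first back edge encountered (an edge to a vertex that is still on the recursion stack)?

f→c

DFS from g (visiting each vertex's neighbors in the order listed); mark gray on enter, black on exit:
g gray
  h gray
    l gray
      d gray
        c gray
          j gray
            f gray
              f→c: c is gray → back edge
First back edge: f → c.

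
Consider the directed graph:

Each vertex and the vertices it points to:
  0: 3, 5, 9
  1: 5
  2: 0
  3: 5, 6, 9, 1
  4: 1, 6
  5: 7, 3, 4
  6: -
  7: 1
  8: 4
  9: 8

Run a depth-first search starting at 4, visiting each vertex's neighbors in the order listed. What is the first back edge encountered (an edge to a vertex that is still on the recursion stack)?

DFS from 4 (visiting each vertex's neighbors in the order listed); mark gray on enter, black on exit:
4 gray
  1 gray
    5 gray
      7 gray
        7→1: 1 is gray → back edge
First back edge: 7 → 1.

7->1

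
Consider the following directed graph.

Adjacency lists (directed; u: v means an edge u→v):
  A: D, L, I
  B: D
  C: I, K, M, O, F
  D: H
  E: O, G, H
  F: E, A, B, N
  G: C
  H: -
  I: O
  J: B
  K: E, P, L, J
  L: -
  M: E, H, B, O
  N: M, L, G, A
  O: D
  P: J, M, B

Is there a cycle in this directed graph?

DFS with white/gray/black marking, starting from P:
P gray
  J gray
    B gray
      D gray
        H gray
        H black
      D black
    B black
  J black
  M gray
    E gray
      O gray
        O→D: D black — skip
      O black
      G gray
        C gray
          I gray
            I→O: O black — skip
          I black
          K gray
            K→E: E is gray → back edge
Back edge found, so a cycle exists: E → G → C → K → E.

Yes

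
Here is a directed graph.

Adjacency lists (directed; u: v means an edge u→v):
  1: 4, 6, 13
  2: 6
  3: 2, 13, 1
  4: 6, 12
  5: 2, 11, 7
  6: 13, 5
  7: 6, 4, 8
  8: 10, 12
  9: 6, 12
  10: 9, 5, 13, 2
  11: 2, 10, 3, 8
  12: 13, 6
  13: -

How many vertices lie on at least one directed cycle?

12

A vertex is on a directed cycle iff it belongs to a strongly connected component of size ≥ 2 (or has a self-loop).
The vertices on cycles are {1, 2, 3, 4, 5, 6, 7, 8, 9, 10, 11, 12} — 12 in total.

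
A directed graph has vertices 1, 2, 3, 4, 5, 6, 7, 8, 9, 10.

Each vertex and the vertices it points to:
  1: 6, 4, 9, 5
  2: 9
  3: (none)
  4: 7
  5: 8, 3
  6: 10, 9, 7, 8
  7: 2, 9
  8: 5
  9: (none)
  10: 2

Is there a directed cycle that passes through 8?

8 is on a cycle iff 8 can reach itself via ≥1 edge.
8 → 5 → 8 — yes.

Yes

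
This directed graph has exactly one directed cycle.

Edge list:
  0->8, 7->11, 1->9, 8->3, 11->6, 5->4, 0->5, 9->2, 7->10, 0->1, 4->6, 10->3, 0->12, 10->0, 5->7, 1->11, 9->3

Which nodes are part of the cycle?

DFS with gray/black marking from 0:
0 gray
  5 gray
    7 gray
      10 gray
        3 gray
        3 black
        10→0: 0 is gray → back edge
Back edge closes the cycle 0 → 5 → 7 → 10 → 0; its vertices are {0, 5, 7, 10}.

0, 5, 7, 10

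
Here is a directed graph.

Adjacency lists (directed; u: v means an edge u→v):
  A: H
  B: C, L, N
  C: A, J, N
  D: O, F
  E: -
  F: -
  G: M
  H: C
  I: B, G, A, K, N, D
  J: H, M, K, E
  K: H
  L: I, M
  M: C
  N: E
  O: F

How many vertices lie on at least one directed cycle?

A vertex is on a directed cycle iff it belongs to a strongly connected component of size ≥ 2 (or has a self-loop).
The vertices on cycles are {A, B, C, H, I, J, K, L, M} — 9 in total.

9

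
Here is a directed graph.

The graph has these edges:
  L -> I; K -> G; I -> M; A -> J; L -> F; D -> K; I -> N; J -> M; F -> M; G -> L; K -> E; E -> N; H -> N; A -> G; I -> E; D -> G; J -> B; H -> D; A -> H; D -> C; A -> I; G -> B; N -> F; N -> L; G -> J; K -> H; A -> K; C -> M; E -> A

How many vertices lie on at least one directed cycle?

9

A vertex is on a directed cycle iff it belongs to a strongly connected component of size ≥ 2 (or has a self-loop).
The vertices on cycles are {A, D, E, G, H, I, K, L, N} — 9 in total.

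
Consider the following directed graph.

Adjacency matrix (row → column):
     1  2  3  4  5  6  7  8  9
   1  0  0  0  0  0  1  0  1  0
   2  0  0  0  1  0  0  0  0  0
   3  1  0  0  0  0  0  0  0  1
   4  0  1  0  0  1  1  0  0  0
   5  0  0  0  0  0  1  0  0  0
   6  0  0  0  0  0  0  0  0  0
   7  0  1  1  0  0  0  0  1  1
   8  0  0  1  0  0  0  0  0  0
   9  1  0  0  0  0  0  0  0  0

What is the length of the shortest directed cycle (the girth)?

2

For each vertex v, BFS finds the shortest path from v back to v.
The shortest such closed walk is 2 → 4 → 2, length 2.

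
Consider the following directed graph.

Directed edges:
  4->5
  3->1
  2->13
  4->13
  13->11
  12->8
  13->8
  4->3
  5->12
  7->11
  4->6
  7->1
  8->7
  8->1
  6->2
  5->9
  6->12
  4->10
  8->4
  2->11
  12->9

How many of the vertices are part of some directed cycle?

7

A vertex is on a directed cycle iff it belongs to a strongly connected component of size ≥ 2 (or has a self-loop).
The vertices on cycles are {2, 4, 5, 6, 8, 12, 13} — 7 in total.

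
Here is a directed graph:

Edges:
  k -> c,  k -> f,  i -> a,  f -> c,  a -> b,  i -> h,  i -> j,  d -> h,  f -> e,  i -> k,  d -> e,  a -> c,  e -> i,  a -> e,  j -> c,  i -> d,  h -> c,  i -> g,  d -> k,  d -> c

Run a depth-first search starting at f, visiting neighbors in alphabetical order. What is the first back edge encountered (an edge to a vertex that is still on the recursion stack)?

a->e

DFS from f (visiting neighbors in alphabetical order); mark gray on enter, black on exit:
f gray
  c gray
  c black
  e gray
    i gray
      a gray
        b gray
        b black
        a→c: c black — skip
        a→e: e is gray → back edge
First back edge: a → e.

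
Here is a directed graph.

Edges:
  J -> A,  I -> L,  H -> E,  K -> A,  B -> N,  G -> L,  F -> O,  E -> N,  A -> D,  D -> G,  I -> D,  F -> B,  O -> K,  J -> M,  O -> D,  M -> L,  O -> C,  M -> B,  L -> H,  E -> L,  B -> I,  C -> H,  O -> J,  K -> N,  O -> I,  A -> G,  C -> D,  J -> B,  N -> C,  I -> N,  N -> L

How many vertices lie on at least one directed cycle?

7

A vertex is on a directed cycle iff it belongs to a strongly connected component of size ≥ 2 (or has a self-loop).
The vertices on cycles are {C, D, E, G, H, L, N} — 7 in total.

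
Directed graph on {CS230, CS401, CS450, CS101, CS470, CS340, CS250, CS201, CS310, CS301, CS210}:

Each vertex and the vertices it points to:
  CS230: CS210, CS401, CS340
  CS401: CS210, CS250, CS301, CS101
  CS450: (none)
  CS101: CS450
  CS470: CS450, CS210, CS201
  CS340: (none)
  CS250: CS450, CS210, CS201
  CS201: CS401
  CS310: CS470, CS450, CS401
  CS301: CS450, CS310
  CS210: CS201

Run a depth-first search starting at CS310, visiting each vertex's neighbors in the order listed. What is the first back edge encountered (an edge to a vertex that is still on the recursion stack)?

DFS from CS310 (visiting each vertex's neighbors in the order listed); mark gray on enter, black on exit:
CS310 gray
  CS470 gray
    CS450 gray
    CS450 black
    CS210 gray
      CS201 gray
        CS401 gray
          CS401→CS210: CS210 is gray → back edge
First back edge: CS401 → CS210.

CS401→CS210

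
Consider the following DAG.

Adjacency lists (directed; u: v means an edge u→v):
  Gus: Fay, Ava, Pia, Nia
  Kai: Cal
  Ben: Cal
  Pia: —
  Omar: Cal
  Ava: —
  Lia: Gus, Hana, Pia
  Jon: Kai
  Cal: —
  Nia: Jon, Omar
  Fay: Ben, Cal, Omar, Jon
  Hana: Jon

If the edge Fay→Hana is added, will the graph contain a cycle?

No

Adding Fay→Hana creates a cycle iff Hana can already reach Fay.
Explore from Hana: no path reaches Fay. The graph stays acyclic.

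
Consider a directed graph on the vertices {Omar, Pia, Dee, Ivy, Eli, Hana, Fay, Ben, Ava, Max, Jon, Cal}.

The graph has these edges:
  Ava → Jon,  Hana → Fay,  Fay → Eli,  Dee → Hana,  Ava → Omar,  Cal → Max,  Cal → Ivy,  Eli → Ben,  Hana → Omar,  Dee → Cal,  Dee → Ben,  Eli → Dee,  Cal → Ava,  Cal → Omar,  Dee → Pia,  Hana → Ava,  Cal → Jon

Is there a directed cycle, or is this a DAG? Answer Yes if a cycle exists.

Yes

DFS with white/gray/black marking, starting from Ava:
Ava gray
  Omar gray
  Omar black
  Jon gray
  Jon black
Ava black
Pia gray
Pia black
Dee gray
  Cal gray
    Cal→Ava: Ava black — skip
    Ivy gray
    Ivy black
    Max gray
    Max black
    Cal→Omar: Omar black — skip
    Cal→Jon: Jon black — skip
  Cal black
  Dee→Pia: Pia black — skip
  Hana gray
    Hana→Ava: Ava black — skip
    Fay gray
      Eli gray
        Eli→Dee: Dee is gray → back edge
Back edge found, so a cycle exists: Dee → Hana → Fay → Eli → Dee.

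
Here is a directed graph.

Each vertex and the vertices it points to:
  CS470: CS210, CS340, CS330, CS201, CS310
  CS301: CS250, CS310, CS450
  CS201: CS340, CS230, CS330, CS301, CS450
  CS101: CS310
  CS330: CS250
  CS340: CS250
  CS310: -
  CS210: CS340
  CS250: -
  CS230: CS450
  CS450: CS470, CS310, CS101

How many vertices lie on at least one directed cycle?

5

A vertex is on a directed cycle iff it belongs to a strongly connected component of size ≥ 2 (or has a self-loop).
The vertices on cycles are {CS201, CS230, CS301, CS450, CS470} — 5 in total.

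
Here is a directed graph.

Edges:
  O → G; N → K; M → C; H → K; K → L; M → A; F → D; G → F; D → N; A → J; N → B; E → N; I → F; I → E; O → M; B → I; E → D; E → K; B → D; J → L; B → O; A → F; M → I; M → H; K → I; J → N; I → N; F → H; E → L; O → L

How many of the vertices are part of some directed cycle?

13

A vertex is on a directed cycle iff it belongs to a strongly connected component of size ≥ 2 (or has a self-loop).
The vertices on cycles are {A, B, D, E, F, G, H, I, J, K, M, N, O} — 13 in total.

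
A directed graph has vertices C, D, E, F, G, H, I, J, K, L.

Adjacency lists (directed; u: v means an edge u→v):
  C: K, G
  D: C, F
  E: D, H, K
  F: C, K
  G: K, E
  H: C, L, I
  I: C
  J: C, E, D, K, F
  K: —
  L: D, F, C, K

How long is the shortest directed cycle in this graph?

4

For each vertex v, BFS finds the shortest path from v back to v.
The shortest such closed walk is E → H → C → G → E, length 4.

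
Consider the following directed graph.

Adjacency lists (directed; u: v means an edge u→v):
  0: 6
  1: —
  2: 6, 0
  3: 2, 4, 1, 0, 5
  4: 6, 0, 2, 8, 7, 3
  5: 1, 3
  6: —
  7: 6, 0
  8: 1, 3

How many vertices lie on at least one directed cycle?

4

A vertex is on a directed cycle iff it belongs to a strongly connected component of size ≥ 2 (or has a self-loop).
The vertices on cycles are {3, 4, 5, 8} — 4 in total.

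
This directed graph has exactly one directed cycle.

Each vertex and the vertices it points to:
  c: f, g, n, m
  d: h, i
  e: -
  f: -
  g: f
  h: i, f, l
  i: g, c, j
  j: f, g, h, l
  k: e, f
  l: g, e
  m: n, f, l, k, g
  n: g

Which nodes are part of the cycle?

DFS with gray/black marking from h:
h gray
  i gray
    g gray
      f gray
      f black
    g black
    c gray
      c→f: f black — skip
      c→g: g black — skip
      n gray
        n→g: g black — skip
      n black
      m gray
        m→n: n black — skip
        m→f: f black — skip
        l gray
          l→g: g black — skip
          e gray
          e black
        l black
        k gray
          k→e: e black — skip
          k→f: f black — skip
        k black
        m→g: g black — skip
      m black
    c black
    j gray
      j→f: f black — skip
      j→g: g black — skip
      j→h: h is gray → back edge
Back edge closes the cycle h → i → j → h; its vertices are {h, i, j}.

h, i, j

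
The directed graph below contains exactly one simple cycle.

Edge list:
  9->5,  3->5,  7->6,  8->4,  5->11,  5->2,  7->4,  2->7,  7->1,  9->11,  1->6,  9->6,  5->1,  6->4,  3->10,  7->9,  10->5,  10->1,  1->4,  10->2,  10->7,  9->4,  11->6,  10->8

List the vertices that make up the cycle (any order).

2, 5, 7, 9

DFS with gray/black marking from 5:
5 gray
  2 gray
    7 gray
      6 gray
        4 gray
        4 black
      6 black
      7→4: 4 black — skip
      9 gray
        9→5: 5 is gray → back edge
Back edge closes the cycle 5 → 2 → 7 → 9 → 5; its vertices are {2, 5, 7, 9}.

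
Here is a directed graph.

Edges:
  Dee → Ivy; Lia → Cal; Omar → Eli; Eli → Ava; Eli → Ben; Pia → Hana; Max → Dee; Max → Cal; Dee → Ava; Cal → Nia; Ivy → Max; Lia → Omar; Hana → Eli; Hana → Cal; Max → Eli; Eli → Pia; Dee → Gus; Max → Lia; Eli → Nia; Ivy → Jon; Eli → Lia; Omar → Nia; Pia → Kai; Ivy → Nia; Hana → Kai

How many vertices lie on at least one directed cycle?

A vertex is on a directed cycle iff it belongs to a strongly connected component of size ≥ 2 (or has a self-loop).
The vertices on cycles are {Dee, Eli, Ivy, Lia, Max, Pia, Hana, Omar} — 8 in total.

8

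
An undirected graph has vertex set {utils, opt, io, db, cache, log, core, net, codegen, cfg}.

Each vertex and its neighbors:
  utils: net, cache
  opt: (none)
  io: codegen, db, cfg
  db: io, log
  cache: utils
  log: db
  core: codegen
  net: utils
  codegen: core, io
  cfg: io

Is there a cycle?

No

DFS, tracking each vertex's parent; an edge to a visited non-parent vertex closes a cycle.
Start from cache:
visit cache (parent –)
  visit utils (parent cache)
    visit net (parent utils)
      net–utils: parent, skip
    utils–cache: parent, skip
visit opt (parent –)
visit io (parent –)
  visit codegen (parent io)
    visit core (parent codegen)
      core–codegen: parent, skip
    codegen–io: parent, skip
  visit db (parent io)
    db–io: parent, skip
    visit log (parent db)
      log–db: parent, skip
  visit cfg (parent io)
    cfg–io: parent, skip
No non-parent visited neighbor found — the graph is a forest.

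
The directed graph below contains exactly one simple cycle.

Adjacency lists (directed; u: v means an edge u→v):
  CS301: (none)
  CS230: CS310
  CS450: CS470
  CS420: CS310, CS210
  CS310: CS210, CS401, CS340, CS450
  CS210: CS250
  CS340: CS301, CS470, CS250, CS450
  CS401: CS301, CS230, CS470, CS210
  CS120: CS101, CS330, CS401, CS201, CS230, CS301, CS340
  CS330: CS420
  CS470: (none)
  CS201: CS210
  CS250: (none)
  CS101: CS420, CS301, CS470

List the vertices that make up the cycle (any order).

DFS with gray/black marking from CS230:
CS230 gray
  CS310 gray
    CS210 gray
      CS250 gray
      CS250 black
    CS210 black
    CS401 gray
      CS301 gray
      CS301 black
      CS401→CS230: CS230 is gray → back edge
Back edge closes the cycle CS230 → CS310 → CS401 → CS230; its vertices are {CS230, CS310, CS401}.

CS230, CS310, CS401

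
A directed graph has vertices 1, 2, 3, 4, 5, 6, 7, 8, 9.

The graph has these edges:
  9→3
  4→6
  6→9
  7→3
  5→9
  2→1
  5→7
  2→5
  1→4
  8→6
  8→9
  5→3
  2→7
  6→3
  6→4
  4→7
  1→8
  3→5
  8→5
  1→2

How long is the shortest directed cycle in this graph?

For each vertex v, BFS finds the shortest path from v back to v.
The shortest such closed walk is 2 → 1 → 2, length 2.

2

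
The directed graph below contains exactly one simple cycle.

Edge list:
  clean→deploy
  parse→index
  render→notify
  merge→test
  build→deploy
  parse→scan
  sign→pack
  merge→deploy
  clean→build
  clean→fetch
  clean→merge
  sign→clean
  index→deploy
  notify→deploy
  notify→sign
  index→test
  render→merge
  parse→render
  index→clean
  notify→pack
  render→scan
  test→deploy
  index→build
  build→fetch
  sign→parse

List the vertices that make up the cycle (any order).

sign, parse, notify, render

DFS with gray/black marking from parse:
parse gray
  scan gray
  scan black
  index gray
    deploy gray
    deploy black
    test gray
      test→deploy: deploy black — skip
    test black
    clean gray
      clean→deploy: deploy black — skip
      merge gray
        merge→deploy: deploy black — skip
        merge→test: test black — skip
      merge black
      build gray
        build→deploy: deploy black — skip
        fetch gray
        fetch black
      build black
      clean→fetch: fetch black — skip
    clean black
    index→build: build black — skip
  index black
  render gray
    render→merge: merge black — skip
    notify gray
      pack gray
      pack black
      notify→deploy: deploy black — skip
      sign gray
        sign→pack: pack black — skip
        sign→clean: clean black — skip
        sign→parse: parse is gray → back edge
Back edge closes the cycle parse → render → notify → sign → parse; its vertices are {sign, parse, notify, render}.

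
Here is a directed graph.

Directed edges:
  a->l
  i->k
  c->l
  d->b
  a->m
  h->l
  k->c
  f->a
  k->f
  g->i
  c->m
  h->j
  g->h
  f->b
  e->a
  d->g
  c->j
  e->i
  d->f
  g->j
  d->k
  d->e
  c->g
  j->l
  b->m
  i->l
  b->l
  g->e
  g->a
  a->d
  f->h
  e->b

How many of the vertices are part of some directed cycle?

8

A vertex is on a directed cycle iff it belongs to a strongly connected component of size ≥ 2 (or has a self-loop).
The vertices on cycles are {a, c, d, e, f, g, i, k} — 8 in total.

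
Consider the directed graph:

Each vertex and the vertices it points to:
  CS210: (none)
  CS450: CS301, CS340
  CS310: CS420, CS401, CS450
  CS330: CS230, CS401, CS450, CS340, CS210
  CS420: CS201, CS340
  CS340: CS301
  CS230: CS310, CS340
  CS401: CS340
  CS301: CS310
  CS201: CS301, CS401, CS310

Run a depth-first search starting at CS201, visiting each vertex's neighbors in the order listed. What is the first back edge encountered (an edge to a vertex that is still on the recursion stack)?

CS420->CS201

DFS from CS201 (visiting each vertex's neighbors in the order listed); mark gray on enter, black on exit:
CS201 gray
  CS301 gray
    CS310 gray
      CS420 gray
        CS420→CS201: CS201 is gray → back edge
First back edge: CS420 → CS201.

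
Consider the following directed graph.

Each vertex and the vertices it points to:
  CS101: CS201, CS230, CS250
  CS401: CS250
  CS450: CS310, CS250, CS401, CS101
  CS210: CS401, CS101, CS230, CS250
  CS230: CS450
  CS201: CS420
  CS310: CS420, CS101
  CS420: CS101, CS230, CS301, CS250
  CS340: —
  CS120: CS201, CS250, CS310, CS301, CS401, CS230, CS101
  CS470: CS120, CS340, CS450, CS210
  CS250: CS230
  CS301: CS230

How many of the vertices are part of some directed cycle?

A vertex is on a directed cycle iff it belongs to a strongly connected component of size ≥ 2 (or has a self-loop).
The vertices on cycles are {CS101, CS201, CS230, CS250, CS301, CS310, CS401, CS420, CS450} — 9 in total.

9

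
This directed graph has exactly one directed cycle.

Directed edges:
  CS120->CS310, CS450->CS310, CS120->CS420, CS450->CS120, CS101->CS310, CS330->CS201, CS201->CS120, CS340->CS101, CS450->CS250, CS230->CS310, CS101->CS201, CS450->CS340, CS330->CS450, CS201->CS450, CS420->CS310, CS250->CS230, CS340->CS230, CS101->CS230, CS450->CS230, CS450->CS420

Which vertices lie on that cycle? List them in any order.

DFS with gray/black marking from CS201:
CS201 gray
  CS450 gray
    CS310 gray
    CS310 black
    CS250 gray
      CS230 gray
        CS230→CS310: CS310 black — skip
      CS230 black
    CS250 black
    CS450→CS230: CS230 black — skip
    CS420 gray
      CS420→CS310: CS310 black — skip
    CS420 black
    CS340 gray
      CS101 gray
        CS101→CS310: CS310 black — skip
        CS101→CS230: CS230 black — skip
        CS101→CS201: CS201 is gray → back edge
Back edge closes the cycle CS201 → CS450 → CS340 → CS101 → CS201; its vertices are {CS101, CS201, CS340, CS450}.

CS101, CS201, CS340, CS450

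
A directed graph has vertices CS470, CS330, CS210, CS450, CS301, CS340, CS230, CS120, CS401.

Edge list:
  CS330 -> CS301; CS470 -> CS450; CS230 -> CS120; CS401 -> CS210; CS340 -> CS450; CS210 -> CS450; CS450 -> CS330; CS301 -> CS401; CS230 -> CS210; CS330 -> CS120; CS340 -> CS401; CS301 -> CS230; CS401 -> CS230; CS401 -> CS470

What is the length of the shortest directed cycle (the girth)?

For each vertex v, BFS finds the shortest path from v back to v.
The shortest such closed walk is CS401 → CS470 → CS450 → CS330 → CS301 → CS401, length 5.

5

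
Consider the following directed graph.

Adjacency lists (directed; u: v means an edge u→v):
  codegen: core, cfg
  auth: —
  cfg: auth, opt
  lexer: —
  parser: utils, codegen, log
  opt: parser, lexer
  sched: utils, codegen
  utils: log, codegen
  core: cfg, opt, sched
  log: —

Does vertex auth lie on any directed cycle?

auth lies on a cycle iff there is a path from auth back to itself.
Exploring from auth, it never reaches itself; equivalently, its strongly connected component is a singleton.

No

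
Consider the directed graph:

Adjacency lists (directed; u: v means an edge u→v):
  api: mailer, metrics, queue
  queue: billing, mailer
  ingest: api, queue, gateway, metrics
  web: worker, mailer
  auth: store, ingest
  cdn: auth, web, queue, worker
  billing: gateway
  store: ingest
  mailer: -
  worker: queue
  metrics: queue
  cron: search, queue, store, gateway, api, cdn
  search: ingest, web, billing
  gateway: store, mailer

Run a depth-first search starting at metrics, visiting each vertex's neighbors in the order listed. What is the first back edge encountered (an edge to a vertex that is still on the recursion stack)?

api->metrics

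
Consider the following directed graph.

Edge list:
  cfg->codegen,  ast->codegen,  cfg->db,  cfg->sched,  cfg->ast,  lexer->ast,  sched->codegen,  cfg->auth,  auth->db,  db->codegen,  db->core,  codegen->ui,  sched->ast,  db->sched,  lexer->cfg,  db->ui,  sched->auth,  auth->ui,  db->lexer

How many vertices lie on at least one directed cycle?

5

A vertex is on a directed cycle iff it belongs to a strongly connected component of size ≥ 2 (or has a self-loop).
The vertices on cycles are {db, cfg, auth, lexer, sched} — 5 in total.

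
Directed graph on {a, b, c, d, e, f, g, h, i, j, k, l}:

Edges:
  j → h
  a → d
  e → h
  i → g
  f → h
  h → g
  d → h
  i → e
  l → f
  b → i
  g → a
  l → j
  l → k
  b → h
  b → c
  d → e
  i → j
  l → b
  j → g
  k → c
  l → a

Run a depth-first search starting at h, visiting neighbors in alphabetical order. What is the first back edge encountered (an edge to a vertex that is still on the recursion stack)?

e→h

DFS from h (visiting neighbors in alphabetical order); mark gray on enter, black on exit:
h gray
  g gray
    a gray
      d gray
        e gray
          e→h: h is gray → back edge
First back edge: e → h.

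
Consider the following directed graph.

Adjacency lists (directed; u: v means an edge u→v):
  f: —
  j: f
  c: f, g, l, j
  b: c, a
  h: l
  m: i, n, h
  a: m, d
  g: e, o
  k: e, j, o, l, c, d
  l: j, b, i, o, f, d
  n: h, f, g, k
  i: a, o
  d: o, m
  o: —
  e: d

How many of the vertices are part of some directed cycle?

12

A vertex is on a directed cycle iff it belongs to a strongly connected component of size ≥ 2 (or has a self-loop).
The vertices on cycles are {a, b, c, d, e, g, h, i, k, l, m, n} — 12 in total.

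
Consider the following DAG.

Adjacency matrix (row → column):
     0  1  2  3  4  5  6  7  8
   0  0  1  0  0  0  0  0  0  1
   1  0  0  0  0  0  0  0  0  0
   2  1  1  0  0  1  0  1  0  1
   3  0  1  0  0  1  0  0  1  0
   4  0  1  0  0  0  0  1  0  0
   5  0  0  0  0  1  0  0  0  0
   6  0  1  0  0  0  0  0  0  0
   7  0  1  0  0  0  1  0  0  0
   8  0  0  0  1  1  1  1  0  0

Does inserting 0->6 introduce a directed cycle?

Adding 0→6 creates a cycle iff 6 can already reach 0.
Explore from 6: no path reaches 0. The graph stays acyclic.

No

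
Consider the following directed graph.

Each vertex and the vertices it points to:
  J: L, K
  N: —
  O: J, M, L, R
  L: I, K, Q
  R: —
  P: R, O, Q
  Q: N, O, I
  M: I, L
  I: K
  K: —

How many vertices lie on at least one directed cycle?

A vertex is on a directed cycle iff it belongs to a strongly connected component of size ≥ 2 (or has a self-loop).
The vertices on cycles are {J, L, M, O, Q} — 5 in total.

5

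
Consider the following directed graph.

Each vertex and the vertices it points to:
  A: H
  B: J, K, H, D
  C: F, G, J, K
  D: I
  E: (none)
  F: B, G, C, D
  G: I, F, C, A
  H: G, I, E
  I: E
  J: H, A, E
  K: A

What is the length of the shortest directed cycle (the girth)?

2

For each vertex v, BFS finds the shortest path from v back to v.
The shortest such closed walk is F → C → F, length 2.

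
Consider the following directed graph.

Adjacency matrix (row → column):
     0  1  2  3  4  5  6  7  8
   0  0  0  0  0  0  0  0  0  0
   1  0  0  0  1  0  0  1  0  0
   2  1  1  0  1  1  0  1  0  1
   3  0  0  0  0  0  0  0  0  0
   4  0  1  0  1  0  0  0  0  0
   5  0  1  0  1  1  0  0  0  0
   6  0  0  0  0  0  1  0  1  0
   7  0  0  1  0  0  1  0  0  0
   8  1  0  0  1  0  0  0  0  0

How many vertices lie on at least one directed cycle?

A vertex is on a directed cycle iff it belongs to a strongly connected component of size ≥ 2 (or has a self-loop).
The vertices on cycles are {1, 2, 4, 5, 6, 7} — 6 in total.

6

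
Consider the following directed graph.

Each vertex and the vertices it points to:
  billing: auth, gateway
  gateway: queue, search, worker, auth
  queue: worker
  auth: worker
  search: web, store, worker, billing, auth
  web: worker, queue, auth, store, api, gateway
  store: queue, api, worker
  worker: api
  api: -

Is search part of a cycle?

search is on a cycle iff search can reach itself via ≥1 edge.
search → web → gateway → search — yes.

Yes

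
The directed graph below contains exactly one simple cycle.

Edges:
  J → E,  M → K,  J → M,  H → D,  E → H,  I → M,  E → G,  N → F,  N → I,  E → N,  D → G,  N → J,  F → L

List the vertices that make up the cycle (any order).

E, J, N

DFS with gray/black marking from E:
E gray
  G gray
  G black
  H gray
    D gray
      D→G: G black — skip
    D black
  H black
  N gray
    I gray
      M gray
        K gray
        K black
      M black
    I black
    F gray
      L gray
      L black
    F black
    J gray
      J→E: E is gray → back edge
Back edge closes the cycle E → N → J → E; its vertices are {E, J, N}.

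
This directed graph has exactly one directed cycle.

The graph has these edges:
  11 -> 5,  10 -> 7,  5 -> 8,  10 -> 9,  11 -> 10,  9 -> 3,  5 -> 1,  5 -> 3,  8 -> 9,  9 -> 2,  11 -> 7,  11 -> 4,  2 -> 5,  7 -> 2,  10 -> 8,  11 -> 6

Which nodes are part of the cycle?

DFS with gray/black marking from 5:
5 gray
  8 gray
    9 gray
      3 gray
      3 black
      2 gray
        2→5: 5 is gray → back edge
Back edge closes the cycle 5 → 8 → 9 → 2 → 5; its vertices are {2, 5, 8, 9}.

2, 5, 8, 9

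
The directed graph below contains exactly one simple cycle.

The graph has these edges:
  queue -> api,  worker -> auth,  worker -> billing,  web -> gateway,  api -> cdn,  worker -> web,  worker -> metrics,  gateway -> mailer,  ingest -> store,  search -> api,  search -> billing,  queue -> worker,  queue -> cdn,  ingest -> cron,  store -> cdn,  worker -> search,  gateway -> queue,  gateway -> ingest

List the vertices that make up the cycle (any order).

web, queue, worker, gateway

DFS with gray/black marking from gateway:
gateway gray
  queue gray
    worker gray
      auth gray
      auth black
      search gray
        api gray
          cdn gray
          cdn black
        api black
        billing gray
        billing black
      search black
      worker→billing: billing black — skip
      web gray
        web→gateway: gateway is gray → back edge
Back edge closes the cycle gateway → queue → worker → web → gateway; its vertices are {web, queue, worker, gateway}.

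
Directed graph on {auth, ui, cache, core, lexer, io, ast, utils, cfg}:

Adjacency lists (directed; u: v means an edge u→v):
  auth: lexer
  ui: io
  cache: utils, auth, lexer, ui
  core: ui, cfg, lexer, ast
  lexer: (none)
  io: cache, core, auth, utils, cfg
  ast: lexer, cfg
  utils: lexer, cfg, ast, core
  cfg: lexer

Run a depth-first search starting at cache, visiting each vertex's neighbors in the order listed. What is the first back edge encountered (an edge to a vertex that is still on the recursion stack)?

DFS from cache (visiting each vertex's neighbors in the order listed); mark gray on enter, black on exit:
cache gray
  utils gray
    lexer gray
    lexer black
    cfg gray
      cfg→lexer: lexer black — skip
    cfg black
    ast gray
      ast→lexer: lexer black — skip
      ast→cfg: cfg black — skip
    ast black
    core gray
      ui gray
        io gray
          io→cache: cache is gray → back edge
First back edge: io → cache.

io->cache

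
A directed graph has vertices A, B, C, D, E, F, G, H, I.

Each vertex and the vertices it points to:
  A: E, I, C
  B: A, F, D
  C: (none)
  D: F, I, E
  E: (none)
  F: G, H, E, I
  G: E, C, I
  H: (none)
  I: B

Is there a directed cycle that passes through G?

Yes

G is on a cycle iff G can reach itself via ≥1 edge.
G → I → B → F → G — yes.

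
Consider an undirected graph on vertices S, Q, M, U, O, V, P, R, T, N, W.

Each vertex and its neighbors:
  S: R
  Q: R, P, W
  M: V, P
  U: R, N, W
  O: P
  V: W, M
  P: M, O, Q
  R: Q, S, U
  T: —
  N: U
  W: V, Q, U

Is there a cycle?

Yes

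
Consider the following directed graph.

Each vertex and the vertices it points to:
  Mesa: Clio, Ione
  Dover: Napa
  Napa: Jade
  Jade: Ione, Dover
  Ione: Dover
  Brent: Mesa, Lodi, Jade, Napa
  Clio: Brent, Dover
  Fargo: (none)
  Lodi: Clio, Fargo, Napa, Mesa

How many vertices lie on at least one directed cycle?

8

A vertex is on a directed cycle iff it belongs to a strongly connected component of size ≥ 2 (or has a self-loop).
The vertices on cycles are {Clio, Ione, Jade, Lodi, Mesa, Napa, Brent, Dover} — 8 in total.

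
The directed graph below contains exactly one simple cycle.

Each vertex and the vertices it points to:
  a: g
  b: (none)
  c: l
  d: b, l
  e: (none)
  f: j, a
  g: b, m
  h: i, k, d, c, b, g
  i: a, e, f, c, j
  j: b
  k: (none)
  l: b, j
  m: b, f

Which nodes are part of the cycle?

DFS with gray/black marking from a:
a gray
  g gray
    b gray
    b black
    m gray
      m→b: b black — skip
      f gray
        j gray
          j→b: b black — skip
        j black
        f→a: a is gray → back edge
Back edge closes the cycle a → g → m → f → a; its vertices are {a, f, g, m}.

a, f, g, m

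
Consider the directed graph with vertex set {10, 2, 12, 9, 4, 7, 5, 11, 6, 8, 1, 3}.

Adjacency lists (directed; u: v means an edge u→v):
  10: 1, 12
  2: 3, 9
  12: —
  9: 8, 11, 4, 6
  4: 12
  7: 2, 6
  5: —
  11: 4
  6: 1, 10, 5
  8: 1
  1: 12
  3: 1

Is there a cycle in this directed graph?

No

DFS with white/gray/black marking, starting from 8:
8 gray
  1 gray
    12 gray
    12 black
  1 black
8 black
10 gray
  10→1: 1 black — skip
  10→12: 12 black — skip
10 black
2 gray
  3 gray
    3→1: 1 black — skip
  3 black
  9 gray
    9→8: 8 black — skip
    11 gray
      4 gray
        4→12: 12 black — skip
      4 black
    11 black
    9→4: 4 black — skip
    6 gray
      6→1: 1 black — skip
      6→10: 10 black — skip
      5 gray
      5 black
    6 black
  9 black
2 black
7 gray
  7→2: 2 black — skip
  7→6: 6 black — skip
7 black
Every edge goes to a white or black vertex — no back edge, so the graph is acyclic.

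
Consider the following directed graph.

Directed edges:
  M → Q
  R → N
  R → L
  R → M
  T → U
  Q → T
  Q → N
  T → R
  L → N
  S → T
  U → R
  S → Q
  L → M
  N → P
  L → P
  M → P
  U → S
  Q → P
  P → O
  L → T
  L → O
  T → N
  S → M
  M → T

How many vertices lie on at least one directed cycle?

A vertex is on a directed cycle iff it belongs to a strongly connected component of size ≥ 2 (or has a self-loop).
The vertices on cycles are {L, M, Q, R, S, T, U} — 7 in total.

7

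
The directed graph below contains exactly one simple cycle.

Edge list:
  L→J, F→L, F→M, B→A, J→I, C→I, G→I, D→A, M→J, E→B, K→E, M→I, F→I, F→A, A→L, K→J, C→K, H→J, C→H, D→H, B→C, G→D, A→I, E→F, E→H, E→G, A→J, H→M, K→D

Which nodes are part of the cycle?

B, C, E, K

DFS with gray/black marking from K:
K gray
  D gray
    H gray
      J gray
        I gray
        I black
      J black
      M gray
        M→I: I black — skip
        M→J: J black — skip
      M black
    H black
    A gray
      A→J: J black — skip
      L gray
        L→J: J black — skip
      L black
      A→I: I black — skip
    A black
  D black
  E gray
    G gray
      G→I: I black — skip
      G→D: D black — skip
    G black
    B gray
      C gray
        C→I: I black — skip
        C→H: H black — skip
        C→K: K is gray → back edge
Back edge closes the cycle K → E → B → C → K; its vertices are {B, C, E, K}.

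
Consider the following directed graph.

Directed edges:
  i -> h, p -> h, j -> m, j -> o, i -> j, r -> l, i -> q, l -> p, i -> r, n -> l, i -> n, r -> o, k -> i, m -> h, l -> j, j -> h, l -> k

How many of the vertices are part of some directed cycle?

A vertex is on a directed cycle iff it belongs to a strongly connected component of size ≥ 2 (or has a self-loop).
The vertices on cycles are {i, k, l, n, r} — 5 in total.

5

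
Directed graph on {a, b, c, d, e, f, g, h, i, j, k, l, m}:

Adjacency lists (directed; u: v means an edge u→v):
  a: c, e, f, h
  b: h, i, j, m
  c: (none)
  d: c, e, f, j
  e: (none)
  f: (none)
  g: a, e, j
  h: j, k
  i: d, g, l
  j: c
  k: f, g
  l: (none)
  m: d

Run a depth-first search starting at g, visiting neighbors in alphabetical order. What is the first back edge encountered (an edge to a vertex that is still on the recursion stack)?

k→g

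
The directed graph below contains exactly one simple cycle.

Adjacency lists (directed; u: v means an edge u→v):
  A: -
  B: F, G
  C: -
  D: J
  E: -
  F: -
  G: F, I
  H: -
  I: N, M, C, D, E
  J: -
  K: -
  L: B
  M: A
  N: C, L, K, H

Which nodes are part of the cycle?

B, G, I, L, N

DFS with gray/black marking from I:
I gray
  N gray
    C gray
    C black
    L gray
      B gray
        F gray
        F black
        G gray
          G→F: F black — skip
          G→I: I is gray → back edge
Back edge closes the cycle I → N → L → B → G → I; its vertices are {B, G, I, L, N}.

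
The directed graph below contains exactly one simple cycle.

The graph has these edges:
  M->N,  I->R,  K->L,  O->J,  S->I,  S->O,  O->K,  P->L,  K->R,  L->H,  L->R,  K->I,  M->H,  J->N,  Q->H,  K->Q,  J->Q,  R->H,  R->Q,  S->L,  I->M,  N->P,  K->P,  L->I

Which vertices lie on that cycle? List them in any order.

I, L, M, N, P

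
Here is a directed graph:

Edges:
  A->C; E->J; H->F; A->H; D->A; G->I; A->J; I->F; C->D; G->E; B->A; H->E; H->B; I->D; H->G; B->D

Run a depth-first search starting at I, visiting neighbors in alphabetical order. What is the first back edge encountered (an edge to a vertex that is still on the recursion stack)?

C→D

DFS from I (visiting neighbors in alphabetical order); mark gray on enter, black on exit:
I gray
  D gray
    A gray
      C gray
        C→D: D is gray → back edge
First back edge: C → D.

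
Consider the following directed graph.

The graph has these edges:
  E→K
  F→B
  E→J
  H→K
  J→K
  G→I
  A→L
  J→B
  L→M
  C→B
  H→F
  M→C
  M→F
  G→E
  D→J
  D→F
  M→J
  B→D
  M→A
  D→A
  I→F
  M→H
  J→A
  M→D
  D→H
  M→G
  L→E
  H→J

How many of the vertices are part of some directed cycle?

12

A vertex is on a directed cycle iff it belongs to a strongly connected component of size ≥ 2 (or has a self-loop).
The vertices on cycles are {A, B, C, D, E, F, G, H, I, J, L, M} — 12 in total.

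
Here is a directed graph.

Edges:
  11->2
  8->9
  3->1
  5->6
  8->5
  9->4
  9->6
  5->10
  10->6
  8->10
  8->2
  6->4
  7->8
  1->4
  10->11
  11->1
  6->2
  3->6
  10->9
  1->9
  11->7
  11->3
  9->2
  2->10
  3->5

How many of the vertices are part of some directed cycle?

10

A vertex is on a directed cycle iff it belongs to a strongly connected component of size ≥ 2 (or has a self-loop).
The vertices on cycles are {1, 2, 3, 5, 6, 7, 8, 9, 10, 11} — 10 in total.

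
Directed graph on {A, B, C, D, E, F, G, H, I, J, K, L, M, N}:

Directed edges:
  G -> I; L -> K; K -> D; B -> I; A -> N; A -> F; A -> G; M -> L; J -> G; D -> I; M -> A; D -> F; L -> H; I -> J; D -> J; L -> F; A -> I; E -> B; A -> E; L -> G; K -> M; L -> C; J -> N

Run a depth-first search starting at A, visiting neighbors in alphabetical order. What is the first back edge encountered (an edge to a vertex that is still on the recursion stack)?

G→I

DFS from A (visiting neighbors in alphabetical order); mark gray on enter, black on exit:
A gray
  E gray
    B gray
      I gray
        J gray
          G gray
            G→I: I is gray → back edge
First back edge: G → I.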